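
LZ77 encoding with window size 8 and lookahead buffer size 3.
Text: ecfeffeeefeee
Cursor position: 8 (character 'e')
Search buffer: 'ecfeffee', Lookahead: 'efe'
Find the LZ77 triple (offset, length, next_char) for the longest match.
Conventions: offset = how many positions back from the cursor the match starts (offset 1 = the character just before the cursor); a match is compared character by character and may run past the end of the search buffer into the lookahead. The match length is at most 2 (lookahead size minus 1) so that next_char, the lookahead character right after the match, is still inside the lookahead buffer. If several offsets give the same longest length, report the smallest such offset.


Try each offset into the search buffer:
  offset=1 (pos 7, char 'e'): match length 1
  offset=2 (pos 6, char 'e'): match length 1
  offset=3 (pos 5, char 'f'): match length 0
  offset=4 (pos 4, char 'f'): match length 0
  offset=5 (pos 3, char 'e'): match length 2
  offset=6 (pos 2, char 'f'): match length 0
  offset=7 (pos 1, char 'c'): match length 0
  offset=8 (pos 0, char 'e'): match length 1
Longest match has length 2 at offset 5.
next_char = character at position 8 + 2 = 10 -> 'e'

Best match: offset=5, length=2 (matching 'ef' starting at position 3)
LZ77 triple: (5, 2, 'e')


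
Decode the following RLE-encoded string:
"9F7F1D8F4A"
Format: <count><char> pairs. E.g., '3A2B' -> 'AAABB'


Expanding each <count><char> pair:
  9F -> 'FFFFFFFFF'
  7F -> 'FFFFFFF'
  1D -> 'D'
  8F -> 'FFFFFFFF'
  4A -> 'AAAA'

Decoded = FFFFFFFFFFFFFFFFDFFFFFFFFAAAA


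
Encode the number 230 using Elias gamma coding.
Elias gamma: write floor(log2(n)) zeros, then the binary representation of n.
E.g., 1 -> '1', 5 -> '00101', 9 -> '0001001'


num_bits = floor(log2(230)) + 1 = 8
leading_zeros = num_bits - 1 = 7
binary(230) = 11100110

Elias gamma(230) = '0000000' + '11100110' = 000000011100110 (15 bits)


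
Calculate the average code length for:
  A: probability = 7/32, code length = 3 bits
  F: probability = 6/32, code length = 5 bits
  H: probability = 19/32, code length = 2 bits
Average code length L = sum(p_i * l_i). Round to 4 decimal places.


Weighted contributions p_i * l_i:
  A: (7/32) * 3 = 21/32
  F: (6/32) * 5 = 30/32
  H: (19/32) * 2 = 38/32
Sum = (21 + 30 + 38)/32 = 89/32

L = 89/32 = 2.7813 bits/symbol


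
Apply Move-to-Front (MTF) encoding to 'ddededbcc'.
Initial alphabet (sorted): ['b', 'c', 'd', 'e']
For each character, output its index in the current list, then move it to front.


MTF encoding:
'd': index 2 in ['b', 'c', 'd', 'e'] -> ['d', 'b', 'c', 'e']
'd': index 0 in ['d', 'b', 'c', 'e'] -> ['d', 'b', 'c', 'e']
'e': index 3 in ['d', 'b', 'c', 'e'] -> ['e', 'd', 'b', 'c']
'd': index 1 in ['e', 'd', 'b', 'c'] -> ['d', 'e', 'b', 'c']
'e': index 1 in ['d', 'e', 'b', 'c'] -> ['e', 'd', 'b', 'c']
'd': index 1 in ['e', 'd', 'b', 'c'] -> ['d', 'e', 'b', 'c']
'b': index 2 in ['d', 'e', 'b', 'c'] -> ['b', 'd', 'e', 'c']
'c': index 3 in ['b', 'd', 'e', 'c'] -> ['c', 'b', 'd', 'e']
'c': index 0 in ['c', 'b', 'd', 'e'] -> ['c', 'b', 'd', 'e']


Output: [2, 0, 3, 1, 1, 1, 2, 3, 0]


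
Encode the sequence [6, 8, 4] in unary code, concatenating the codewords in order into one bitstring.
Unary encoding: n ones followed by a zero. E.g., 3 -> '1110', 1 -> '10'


Encode each number as n ones followed by a terminating 0:
  6 -> 1111110 (7 bits)
  8 -> 111111110 (9 bits)
  4 -> 11110 (5 bits)
Total length = 7 + 9 + 5 = 21 bits.

Unary([6, 8, 4]) = 111111011111111011110 (21 bits)


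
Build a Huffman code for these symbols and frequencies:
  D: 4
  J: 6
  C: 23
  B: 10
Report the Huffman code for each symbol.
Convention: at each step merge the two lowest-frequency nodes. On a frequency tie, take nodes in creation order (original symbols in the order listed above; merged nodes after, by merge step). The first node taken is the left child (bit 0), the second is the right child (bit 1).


Huffman tree construction:
Step 1: Merge D(4) + J(6) = 10
Step 2: Merge B(10) + (D+J)(10) = 20
Step 3: Merge (B+(D+J))(20) + C(23) = 43
Read each symbol's code off the tree from the root (left child = 0, right child = 1).

Codes:
  D: 010 (length 3)
  J: 011 (length 3)
  C: 1 (length 1)
  B: 00 (length 2)
Average code length: 73/43 = 1.6977 bits/symbol


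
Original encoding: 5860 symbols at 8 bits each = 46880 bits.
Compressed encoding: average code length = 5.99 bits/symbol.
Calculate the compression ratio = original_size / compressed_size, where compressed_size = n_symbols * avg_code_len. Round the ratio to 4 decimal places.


original_size = n_symbols * orig_bits = 5860 * 8 = 46880 bits
compressed_size = n_symbols * avg_code_len = 5860 * 5.99 = 35101.4 bits
ratio = original_size / compressed_size = 46880 / 35101.4 = 1.3356

Compression ratio = 1.3356


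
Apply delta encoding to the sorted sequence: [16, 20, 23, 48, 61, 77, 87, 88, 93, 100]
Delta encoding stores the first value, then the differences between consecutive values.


First value: 16
Deltas:
  20 - 16 = 4
  23 - 20 = 3
  48 - 23 = 25
  61 - 48 = 13
  77 - 61 = 16
  87 - 77 = 10
  88 - 87 = 1
  93 - 88 = 5
  100 - 93 = 7


Delta encoded: [16, 4, 3, 25, 13, 16, 10, 1, 5, 7]


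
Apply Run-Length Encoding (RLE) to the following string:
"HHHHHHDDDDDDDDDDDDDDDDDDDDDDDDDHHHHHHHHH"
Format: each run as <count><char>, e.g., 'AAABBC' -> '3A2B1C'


Scanning runs left to right:
  i=0: run of 'H' x 6 -> '6H'
  i=6: run of 'D' x 25 -> '25D'
  i=31: run of 'H' x 9 -> '9H'

RLE = 6H25D9H


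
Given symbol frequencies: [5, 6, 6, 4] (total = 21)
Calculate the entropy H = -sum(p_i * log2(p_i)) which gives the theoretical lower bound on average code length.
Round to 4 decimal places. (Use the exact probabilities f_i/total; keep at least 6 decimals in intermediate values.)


Per-symbol terms -p_i * log2(p_i) with p_i = f_i/21:
  p = 5/21 = 0.238095: log2(p) = -2.070389, -p*log2(p) = 0.492950
  p = 6/21 = 0.285714: log2(p) = -1.807355, -p*log2(p) = 0.516387
  p = 6/21 = 0.285714: log2(p) = -1.807355, -p*log2(p) = 0.516387
  p = 4/21 = 0.190476: log2(p) = -2.392317, -p*log2(p) = 0.455680
H = 0.492950 + 0.516387 + 0.516387 + 0.455680 = 1.981404

H = 1.9814 bits/symbol


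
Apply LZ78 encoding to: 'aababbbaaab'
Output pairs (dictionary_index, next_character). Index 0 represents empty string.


LZ78 encoding steps:
Dictionary: {0: ''}
Step 1: w='' (idx 0), next='a' -> output (0, 'a'), add 'a' as idx 1
Step 2: w='a' (idx 1), next='b' -> output (1, 'b'), add 'ab' as idx 2
Step 3: w='ab' (idx 2), next='b' -> output (2, 'b'), add 'abb' as idx 3
Step 4: w='' (idx 0), next='b' -> output (0, 'b'), add 'b' as idx 4
Step 5: w='a' (idx 1), next='a' -> output (1, 'a'), add 'aa' as idx 5
Step 6: w='ab' (idx 2), end of input -> output (2, '')


Encoded: [(0, 'a'), (1, 'b'), (2, 'b'), (0, 'b'), (1, 'a'), (2, '')]


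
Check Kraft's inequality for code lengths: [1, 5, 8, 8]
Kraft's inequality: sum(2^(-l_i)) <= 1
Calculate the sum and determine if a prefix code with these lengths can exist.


Sum = 2^(-1) + 2^(-5) + 2^(-8) + 2^(-8)
    = 0.5 + 0.03125 + 0.00390625 + 0.00390625
    = 138/256 = 0.5390625
Since 0.5390625 <= 1, Kraft's inequality IS satisfied.
A prefix code with these lengths CAN exist.

Kraft sum = 0.5390625. Satisfied.


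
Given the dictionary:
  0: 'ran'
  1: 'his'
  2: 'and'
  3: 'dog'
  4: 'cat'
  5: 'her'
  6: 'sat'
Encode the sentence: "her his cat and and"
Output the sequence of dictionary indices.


Look up each word in the dictionary:
  'her' -> 5
  'his' -> 1
  'cat' -> 4
  'and' -> 2
  'and' -> 2

Encoded: [5, 1, 4, 2, 2]


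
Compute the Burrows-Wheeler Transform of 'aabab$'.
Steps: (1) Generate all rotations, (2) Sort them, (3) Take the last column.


Rotations (sorted):
  0: $aabab -> last char: b
  1: aabab$ -> last char: $
  2: ab$aab -> last char: b
  3: abab$a -> last char: a
  4: b$aaba -> last char: a
  5: bab$aa -> last char: a


BWT = b$baaa


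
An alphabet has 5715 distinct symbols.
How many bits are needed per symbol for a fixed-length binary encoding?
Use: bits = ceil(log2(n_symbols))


log2(5715) = 12.4805
Bracket: 2^12 = 4096 < 5715 <= 2^13 = 8192
So ceil(log2(5715)) = 13

bits = ceil(log2(5715)) = ceil(12.4805) = 13 bits


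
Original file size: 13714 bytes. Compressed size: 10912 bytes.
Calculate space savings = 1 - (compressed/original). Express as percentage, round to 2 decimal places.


ratio = compressed/original = 10912/13714 = 0.795683
savings = 1 - ratio = 1 - 0.795683 = 0.204317
as a percentage: 0.204317 * 100 = 20.43%

Space savings = 1 - 10912/13714 = 20.43%


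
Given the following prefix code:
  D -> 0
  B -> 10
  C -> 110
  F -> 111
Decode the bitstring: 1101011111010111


Decoding step by step:
Bits 110 -> C
Bits 10 -> B
Bits 111 -> F
Bits 110 -> C
Bits 10 -> B
Bits 111 -> F


Decoded message: CBFCBF


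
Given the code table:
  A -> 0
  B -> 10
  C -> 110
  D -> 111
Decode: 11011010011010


Decoding:
110 -> C
110 -> C
10 -> B
0 -> A
110 -> C
10 -> B


Result: CCBACB


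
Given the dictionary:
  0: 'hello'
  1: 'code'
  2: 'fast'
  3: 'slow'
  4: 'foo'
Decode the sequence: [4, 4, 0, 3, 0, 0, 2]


Look up each index in the dictionary:
  4 -> 'foo'
  4 -> 'foo'
  0 -> 'hello'
  3 -> 'slow'
  0 -> 'hello'
  0 -> 'hello'
  2 -> 'fast'

Decoded: "foo foo hello slow hello hello fast"


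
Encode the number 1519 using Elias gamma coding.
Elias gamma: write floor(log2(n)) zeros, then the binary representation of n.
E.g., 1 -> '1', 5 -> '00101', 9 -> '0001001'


num_bits = floor(log2(1519)) + 1 = 11
leading_zeros = num_bits - 1 = 10
binary(1519) = 10111101111

Elias gamma(1519) = '0000000000' + '10111101111' = 000000000010111101111 (21 bits)


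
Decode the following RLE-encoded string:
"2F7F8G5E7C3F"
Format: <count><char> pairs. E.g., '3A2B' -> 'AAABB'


Expanding each <count><char> pair:
  2F -> 'FF'
  7F -> 'FFFFFFF'
  8G -> 'GGGGGGGG'
  5E -> 'EEEEE'
  7C -> 'CCCCCCC'
  3F -> 'FFF'

Decoded = FFFFFFFFFGGGGGGGGEEEEECCCCCCCFFF


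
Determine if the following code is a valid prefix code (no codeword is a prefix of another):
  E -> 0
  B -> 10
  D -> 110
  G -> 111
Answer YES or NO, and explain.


Checking each pair (does one codeword prefix another?):
  E='0' vs B='10': no prefix
  E='0' vs D='110': no prefix
  E='0' vs G='111': no prefix
  B='10' vs E='0': no prefix
  B='10' vs D='110': no prefix
  B='10' vs G='111': no prefix
  D='110' vs E='0': no prefix
  D='110' vs B='10': no prefix
  D='110' vs G='111': no prefix
  G='111' vs E='0': no prefix
  G='111' vs B='10': no prefix
  G='111' vs D='110': no prefix
No violation found over all pairs.

YES -- this is a valid prefix code. No codeword is a prefix of any other codeword.


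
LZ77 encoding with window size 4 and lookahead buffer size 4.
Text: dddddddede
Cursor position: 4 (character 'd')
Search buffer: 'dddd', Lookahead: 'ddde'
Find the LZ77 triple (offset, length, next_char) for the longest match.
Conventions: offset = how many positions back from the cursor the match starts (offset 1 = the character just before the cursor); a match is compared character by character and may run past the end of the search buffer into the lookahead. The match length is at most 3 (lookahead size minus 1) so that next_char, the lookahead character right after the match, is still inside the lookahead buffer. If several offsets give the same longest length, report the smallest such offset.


Try each offset into the search buffer:
  offset=1 (pos 3, char 'd'): match length 3
  offset=2 (pos 2, char 'd'): match length 3
  offset=3 (pos 1, char 'd'): match length 3
  offset=4 (pos 0, char 'd'): match length 3
Longest match has length 3, found at offsets 1, 2, 3, 4; take the smallest, offset 1.
next_char = character at position 4 + 3 = 7 -> 'e'

Best match: offset=1, length=3 (matching 'ddd' starting at position 3)
LZ77 triple: (1, 3, 'e')


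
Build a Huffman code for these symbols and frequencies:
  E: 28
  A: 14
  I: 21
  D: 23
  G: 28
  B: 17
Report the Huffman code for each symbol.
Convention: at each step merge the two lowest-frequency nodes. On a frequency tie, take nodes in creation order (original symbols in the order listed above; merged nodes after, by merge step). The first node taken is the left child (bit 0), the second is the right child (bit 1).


Huffman tree construction:
Step 1: Merge A(14) + B(17) = 31
Step 2: Merge I(21) + D(23) = 44
Step 3: Merge E(28) + G(28) = 56
Step 4: Merge (A+B)(31) + (I+D)(44) = 75
Step 5: Merge (E+G)(56) + ((A+B)+(I+D))(75) = 131
Read each symbol's code off the tree from the root (left child = 0, right child = 1).

Codes:
  E: 00 (length 2)
  A: 100 (length 3)
  I: 110 (length 3)
  D: 111 (length 3)
  G: 01 (length 2)
  B: 101 (length 3)
Average code length: 337/131 = 2.5725 bits/symbol


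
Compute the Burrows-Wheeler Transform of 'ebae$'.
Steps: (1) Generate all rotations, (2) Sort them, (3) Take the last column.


Rotations (sorted):
  0: $ebae -> last char: e
  1: ae$eb -> last char: b
  2: bae$e -> last char: e
  3: e$eba -> last char: a
  4: ebae$ -> last char: $


BWT = ebea$


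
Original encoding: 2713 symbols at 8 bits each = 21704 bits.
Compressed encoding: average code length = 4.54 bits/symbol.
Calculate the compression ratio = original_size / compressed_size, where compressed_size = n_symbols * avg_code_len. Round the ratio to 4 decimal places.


original_size = n_symbols * orig_bits = 2713 * 8 = 21704 bits
compressed_size = n_symbols * avg_code_len = 2713 * 4.54 = 12317.02 bits
ratio = original_size / compressed_size = 21704 / 12317.02 = 1.7621

Compression ratio = 1.7621


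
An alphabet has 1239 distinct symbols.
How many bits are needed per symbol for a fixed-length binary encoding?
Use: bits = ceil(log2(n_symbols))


log2(1239) = 10.275
Bracket: 2^10 = 1024 < 1239 <= 2^11 = 2048
So ceil(log2(1239)) = 11

bits = ceil(log2(1239)) = ceil(10.275) = 11 bits


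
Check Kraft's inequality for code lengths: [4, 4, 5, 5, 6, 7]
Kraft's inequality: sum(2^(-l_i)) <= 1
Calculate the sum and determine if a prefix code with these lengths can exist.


Sum = 2^(-4) + 2^(-4) + 2^(-5) + 2^(-5) + 2^(-6) + 2^(-7)
    = 0.0625 + 0.0625 + 0.03125 + 0.03125 + 0.015625 + 0.0078125
    = 27/128 = 0.2109375
Since 0.2109375 <= 1, Kraft's inequality IS satisfied.
A prefix code with these lengths CAN exist.

Kraft sum = 0.2109375. Satisfied.


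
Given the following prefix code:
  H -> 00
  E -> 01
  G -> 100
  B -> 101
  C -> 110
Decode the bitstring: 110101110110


Decoding step by step:
Bits 110 -> C
Bits 101 -> B
Bits 110 -> C
Bits 110 -> C


Decoded message: CBCC


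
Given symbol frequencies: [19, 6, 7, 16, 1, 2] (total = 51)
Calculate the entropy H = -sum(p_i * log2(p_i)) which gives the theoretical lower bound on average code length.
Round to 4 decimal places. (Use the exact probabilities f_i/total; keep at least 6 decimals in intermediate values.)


Per-symbol terms -p_i * log2(p_i) with p_i = f_i/51:
  p = 19/51 = 0.372549: log2(p) = -1.424498, -p*log2(p) = 0.530695
  p = 6/51 = 0.117647: log2(p) = -3.087463, -p*log2(p) = 0.363231
  p = 7/51 = 0.137255: log2(p) = -2.865070, -p*log2(p) = 0.393245
  p = 16/51 = 0.313725: log2(p) = -1.672425, -p*log2(p) = 0.524682
  p = 1/51 = 0.019608: log2(p) = -5.672425, -p*log2(p) = 0.111224
  p = 2/51 = 0.039216: log2(p) = -4.672425, -p*log2(p) = 0.183232
H = 0.530695 + 0.363231 + 0.393245 + 0.524682 + 0.111224 + 0.183232 = 2.106309

H = 2.1063 bits/symbol


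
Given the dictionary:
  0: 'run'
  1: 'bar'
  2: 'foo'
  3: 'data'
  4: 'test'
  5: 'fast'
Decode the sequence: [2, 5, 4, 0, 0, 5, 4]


Look up each index in the dictionary:
  2 -> 'foo'
  5 -> 'fast'
  4 -> 'test'
  0 -> 'run'
  0 -> 'run'
  5 -> 'fast'
  4 -> 'test'

Decoded: "foo fast test run run fast test"


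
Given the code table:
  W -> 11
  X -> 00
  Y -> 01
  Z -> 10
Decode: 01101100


Decoding:
01 -> Y
10 -> Z
11 -> W
00 -> X


Result: YZWX


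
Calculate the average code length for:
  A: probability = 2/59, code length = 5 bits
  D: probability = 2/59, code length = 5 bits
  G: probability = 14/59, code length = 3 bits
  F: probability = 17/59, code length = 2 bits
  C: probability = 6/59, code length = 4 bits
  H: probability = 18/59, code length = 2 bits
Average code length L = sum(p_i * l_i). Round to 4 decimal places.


Weighted contributions p_i * l_i:
  A: (2/59) * 5 = 10/59
  D: (2/59) * 5 = 10/59
  G: (14/59) * 3 = 42/59
  F: (17/59) * 2 = 34/59
  C: (6/59) * 4 = 24/59
  H: (18/59) * 2 = 36/59
Sum = (10 + 10 + 42 + 34 + 24 + 36)/59 = 156/59

L = 156/59 = 2.6441 bits/symbol


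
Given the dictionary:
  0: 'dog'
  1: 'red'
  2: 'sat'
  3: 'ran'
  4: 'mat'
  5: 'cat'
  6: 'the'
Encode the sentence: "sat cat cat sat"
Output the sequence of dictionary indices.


Look up each word in the dictionary:
  'sat' -> 2
  'cat' -> 5
  'cat' -> 5
  'sat' -> 2

Encoded: [2, 5, 5, 2]


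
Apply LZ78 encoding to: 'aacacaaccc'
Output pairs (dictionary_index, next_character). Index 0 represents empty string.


LZ78 encoding steps:
Dictionary: {0: ''}
Step 1: w='' (idx 0), next='a' -> output (0, 'a'), add 'a' as idx 1
Step 2: w='a' (idx 1), next='c' -> output (1, 'c'), add 'ac' as idx 2
Step 3: w='ac' (idx 2), next='a' -> output (2, 'a'), add 'aca' as idx 3
Step 4: w='ac' (idx 2), next='c' -> output (2, 'c'), add 'acc' as idx 4
Step 5: w='' (idx 0), next='c' -> output (0, 'c'), add 'c' as idx 5


Encoded: [(0, 'a'), (1, 'c'), (2, 'a'), (2, 'c'), (0, 'c')]


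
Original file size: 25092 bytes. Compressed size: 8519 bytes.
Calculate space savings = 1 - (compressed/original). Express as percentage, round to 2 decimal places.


ratio = compressed/original = 8519/25092 = 0.339511
savings = 1 - ratio = 1 - 0.339511 = 0.660489
as a percentage: 0.660489 * 100 = 66.05%

Space savings = 1 - 8519/25092 = 66.05%


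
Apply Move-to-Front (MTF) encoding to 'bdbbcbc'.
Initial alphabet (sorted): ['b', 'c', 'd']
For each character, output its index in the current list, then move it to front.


MTF encoding:
'b': index 0 in ['b', 'c', 'd'] -> ['b', 'c', 'd']
'd': index 2 in ['b', 'c', 'd'] -> ['d', 'b', 'c']
'b': index 1 in ['d', 'b', 'c'] -> ['b', 'd', 'c']
'b': index 0 in ['b', 'd', 'c'] -> ['b', 'd', 'c']
'c': index 2 in ['b', 'd', 'c'] -> ['c', 'b', 'd']
'b': index 1 in ['c', 'b', 'd'] -> ['b', 'c', 'd']
'c': index 1 in ['b', 'c', 'd'] -> ['c', 'b', 'd']


Output: [0, 2, 1, 0, 2, 1, 1]


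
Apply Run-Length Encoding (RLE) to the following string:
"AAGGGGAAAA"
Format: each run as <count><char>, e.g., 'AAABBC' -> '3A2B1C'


Scanning runs left to right:
  i=0: run of 'A' x 2 -> '2A'
  i=2: run of 'G' x 4 -> '4G'
  i=6: run of 'A' x 4 -> '4A'

RLE = 2A4G4A


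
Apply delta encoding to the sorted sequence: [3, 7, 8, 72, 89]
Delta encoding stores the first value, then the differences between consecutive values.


First value: 3
Deltas:
  7 - 3 = 4
  8 - 7 = 1
  72 - 8 = 64
  89 - 72 = 17


Delta encoded: [3, 4, 1, 64, 17]


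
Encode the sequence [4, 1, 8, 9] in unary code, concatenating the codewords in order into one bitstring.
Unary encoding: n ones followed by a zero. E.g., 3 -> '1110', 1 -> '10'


Encode each number as n ones followed by a terminating 0:
  4 -> 11110 (5 bits)
  1 -> 10 (2 bits)
  8 -> 111111110 (9 bits)
  9 -> 1111111110 (10 bits)
Total length = 5 + 2 + 9 + 10 = 26 bits.

Unary([4, 1, 8, 9]) = 11110101111111101111111110 (26 bits)


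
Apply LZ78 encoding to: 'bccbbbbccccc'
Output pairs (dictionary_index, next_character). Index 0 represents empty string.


LZ78 encoding steps:
Dictionary: {0: ''}
Step 1: w='' (idx 0), next='b' -> output (0, 'b'), add 'b' as idx 1
Step 2: w='' (idx 0), next='c' -> output (0, 'c'), add 'c' as idx 2
Step 3: w='c' (idx 2), next='b' -> output (2, 'b'), add 'cb' as idx 3
Step 4: w='b' (idx 1), next='b' -> output (1, 'b'), add 'bb' as idx 4
Step 5: w='b' (idx 1), next='c' -> output (1, 'c'), add 'bc' as idx 5
Step 6: w='c' (idx 2), next='c' -> output (2, 'c'), add 'cc' as idx 6
Step 7: w='cc' (idx 6), end of input -> output (6, '')


Encoded: [(0, 'b'), (0, 'c'), (2, 'b'), (1, 'b'), (1, 'c'), (2, 'c'), (6, '')]


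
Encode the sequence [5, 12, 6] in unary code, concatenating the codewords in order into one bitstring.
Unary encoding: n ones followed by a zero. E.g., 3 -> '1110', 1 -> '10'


Encode each number as n ones followed by a terminating 0:
  5 -> 111110 (6 bits)
  12 -> 1111111111110 (13 bits)
  6 -> 1111110 (7 bits)
Total length = 6 + 13 + 7 = 26 bits.

Unary([5, 12, 6]) = 11111011111111111101111110 (26 bits)


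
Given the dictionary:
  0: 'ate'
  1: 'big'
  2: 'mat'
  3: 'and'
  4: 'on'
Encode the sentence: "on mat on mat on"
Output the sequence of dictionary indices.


Look up each word in the dictionary:
  'on' -> 4
  'mat' -> 2
  'on' -> 4
  'mat' -> 2
  'on' -> 4

Encoded: [4, 2, 4, 2, 4]


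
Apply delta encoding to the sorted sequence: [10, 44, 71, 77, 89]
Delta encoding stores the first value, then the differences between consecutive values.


First value: 10
Deltas:
  44 - 10 = 34
  71 - 44 = 27
  77 - 71 = 6
  89 - 77 = 12


Delta encoded: [10, 34, 27, 6, 12]


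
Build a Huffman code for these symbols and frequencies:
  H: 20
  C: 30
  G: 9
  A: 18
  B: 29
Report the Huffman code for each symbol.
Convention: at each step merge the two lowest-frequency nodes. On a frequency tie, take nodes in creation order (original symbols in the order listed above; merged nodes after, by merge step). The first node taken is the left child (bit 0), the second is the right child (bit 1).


Huffman tree construction:
Step 1: Merge G(9) + A(18) = 27
Step 2: Merge H(20) + (G+A)(27) = 47
Step 3: Merge B(29) + C(30) = 59
Step 4: Merge (H+(G+A))(47) + (B+C)(59) = 106
Read each symbol's code off the tree from the root (left child = 0, right child = 1).

Codes:
  H: 00 (length 2)
  C: 11 (length 2)
  G: 010 (length 3)
  A: 011 (length 3)
  B: 10 (length 2)
Average code length: 239/106 = 2.2547 bits/symbol


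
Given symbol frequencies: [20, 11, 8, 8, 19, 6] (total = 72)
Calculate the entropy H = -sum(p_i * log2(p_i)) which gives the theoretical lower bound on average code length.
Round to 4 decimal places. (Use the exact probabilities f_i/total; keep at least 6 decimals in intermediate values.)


Per-symbol terms -p_i * log2(p_i) with p_i = f_i/72:
  p = 20/72 = 0.277778: log2(p) = -1.847997, -p*log2(p) = 0.513332
  p = 11/72 = 0.152778: log2(p) = -2.710493, -p*log2(p) = 0.414103
  p = 8/72 = 0.111111: log2(p) = -3.169925, -p*log2(p) = 0.352214
  p = 8/72 = 0.111111: log2(p) = -3.169925, -p*log2(p) = 0.352214
  p = 19/72 = 0.263889: log2(p) = -1.921997, -p*log2(p) = 0.507194
  p = 6/72 = 0.083333: log2(p) = -3.584963, -p*log2(p) = 0.298747
H = 0.513332 + 0.414103 + 0.352214 + 0.352214 + 0.507194 + 0.298747 = 2.437804

H = 2.4378 bits/symbol


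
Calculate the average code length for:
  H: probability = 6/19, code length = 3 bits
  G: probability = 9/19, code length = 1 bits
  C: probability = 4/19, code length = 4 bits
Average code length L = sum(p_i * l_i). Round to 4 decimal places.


Weighted contributions p_i * l_i:
  H: (6/19) * 3 = 18/19
  G: (9/19) * 1 = 9/19
  C: (4/19) * 4 = 16/19
Sum = (18 + 9 + 16)/19 = 43/19

L = 43/19 = 2.2632 bits/symbol


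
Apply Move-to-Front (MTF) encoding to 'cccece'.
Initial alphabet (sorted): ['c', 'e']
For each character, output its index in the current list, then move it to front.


MTF encoding:
'c': index 0 in ['c', 'e'] -> ['c', 'e']
'c': index 0 in ['c', 'e'] -> ['c', 'e']
'c': index 0 in ['c', 'e'] -> ['c', 'e']
'e': index 1 in ['c', 'e'] -> ['e', 'c']
'c': index 1 in ['e', 'c'] -> ['c', 'e']
'e': index 1 in ['c', 'e'] -> ['e', 'c']


Output: [0, 0, 0, 1, 1, 1]


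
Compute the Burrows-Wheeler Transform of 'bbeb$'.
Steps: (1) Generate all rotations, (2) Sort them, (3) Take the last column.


Rotations (sorted):
  0: $bbeb -> last char: b
  1: b$bbe -> last char: e
  2: bbeb$ -> last char: $
  3: beb$b -> last char: b
  4: eb$bb -> last char: b


BWT = be$bb


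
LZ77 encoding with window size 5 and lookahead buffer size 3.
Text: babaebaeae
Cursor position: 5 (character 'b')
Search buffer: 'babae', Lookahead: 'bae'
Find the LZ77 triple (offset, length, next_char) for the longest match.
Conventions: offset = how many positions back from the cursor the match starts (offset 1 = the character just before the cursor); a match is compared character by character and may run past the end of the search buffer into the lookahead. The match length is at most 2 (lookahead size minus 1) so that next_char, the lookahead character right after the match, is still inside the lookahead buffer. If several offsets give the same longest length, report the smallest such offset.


Try each offset into the search buffer:
  offset=1 (pos 4, char 'e'): match length 0
  offset=2 (pos 3, char 'a'): match length 0
  offset=3 (pos 2, char 'b'): match length 2
  offset=4 (pos 1, char 'a'): match length 0
  offset=5 (pos 0, char 'b'): match length 2
Longest match has length 2, found at offsets 3, 5; take the smallest, offset 3.
next_char = character at position 5 + 2 = 7 -> 'e'

Best match: offset=3, length=2 (matching 'ba' starting at position 2)
LZ77 triple: (3, 2, 'e')


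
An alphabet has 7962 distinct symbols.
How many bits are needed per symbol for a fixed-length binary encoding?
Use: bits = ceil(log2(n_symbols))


log2(7962) = 12.9589
Bracket: 2^12 = 4096 < 7962 <= 2^13 = 8192
So ceil(log2(7962)) = 13

bits = ceil(log2(7962)) = ceil(12.9589) = 13 bits


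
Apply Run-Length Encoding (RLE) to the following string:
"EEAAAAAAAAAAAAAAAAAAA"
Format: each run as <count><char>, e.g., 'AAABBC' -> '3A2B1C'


Scanning runs left to right:
  i=0: run of 'E' x 2 -> '2E'
  i=2: run of 'A' x 19 -> '19A'

RLE = 2E19A


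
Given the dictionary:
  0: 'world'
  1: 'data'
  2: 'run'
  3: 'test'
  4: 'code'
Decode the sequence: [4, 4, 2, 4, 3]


Look up each index in the dictionary:
  4 -> 'code'
  4 -> 'code'
  2 -> 'run'
  4 -> 'code'
  3 -> 'test'

Decoded: "code code run code test"


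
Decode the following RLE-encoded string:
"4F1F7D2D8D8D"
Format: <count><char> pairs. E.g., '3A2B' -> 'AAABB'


Expanding each <count><char> pair:
  4F -> 'FFFF'
  1F -> 'F'
  7D -> 'DDDDDDD'
  2D -> 'DD'
  8D -> 'DDDDDDDD'
  8D -> 'DDDDDDDD'

Decoded = FFFFFDDDDDDDDDDDDDDDDDDDDDDDDD


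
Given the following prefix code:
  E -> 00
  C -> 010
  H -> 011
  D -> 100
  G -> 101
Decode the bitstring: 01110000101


Decoding step by step:
Bits 011 -> H
Bits 100 -> D
Bits 00 -> E
Bits 101 -> G


Decoded message: HDEG


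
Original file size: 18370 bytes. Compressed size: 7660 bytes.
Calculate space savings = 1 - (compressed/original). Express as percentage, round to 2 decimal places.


ratio = compressed/original = 7660/18370 = 0.416984
savings = 1 - ratio = 1 - 0.416984 = 0.583016
as a percentage: 0.583016 * 100 = 58.3%

Space savings = 1 - 7660/18370 = 58.3%


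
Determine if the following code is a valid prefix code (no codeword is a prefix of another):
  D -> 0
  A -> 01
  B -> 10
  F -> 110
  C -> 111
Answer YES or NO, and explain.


Checking each pair (does one codeword prefix another?):
  D='0' vs A='01': prefix -- VIOLATION

NO -- this is NOT a valid prefix code. D (0) is a prefix of A (01).


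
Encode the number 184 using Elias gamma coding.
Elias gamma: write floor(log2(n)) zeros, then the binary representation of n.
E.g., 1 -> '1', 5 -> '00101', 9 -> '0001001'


num_bits = floor(log2(184)) + 1 = 8
leading_zeros = num_bits - 1 = 7
binary(184) = 10111000

Elias gamma(184) = '0000000' + '10111000' = 000000010111000 (15 bits)


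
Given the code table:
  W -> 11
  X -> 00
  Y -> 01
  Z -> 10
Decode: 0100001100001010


Decoding:
01 -> Y
00 -> X
00 -> X
11 -> W
00 -> X
00 -> X
10 -> Z
10 -> Z


Result: YXXWXXZZ


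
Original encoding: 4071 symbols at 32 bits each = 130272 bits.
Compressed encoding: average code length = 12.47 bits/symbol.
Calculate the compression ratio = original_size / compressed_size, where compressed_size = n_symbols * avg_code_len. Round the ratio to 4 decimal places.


original_size = n_symbols * orig_bits = 4071 * 32 = 130272 bits
compressed_size = n_symbols * avg_code_len = 4071 * 12.47 = 50765.37 bits
ratio = original_size / compressed_size = 130272 / 50765.37 = 2.5662

Compression ratio = 2.5662


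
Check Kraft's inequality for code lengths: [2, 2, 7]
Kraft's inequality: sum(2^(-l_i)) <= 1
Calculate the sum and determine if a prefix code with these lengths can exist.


Sum = 2^(-2) + 2^(-2) + 2^(-7)
    = 0.25 + 0.25 + 0.0078125
    = 65/128 = 0.5078125
Since 0.5078125 <= 1, Kraft's inequality IS satisfied.
A prefix code with these lengths CAN exist.

Kraft sum = 0.5078125. Satisfied.


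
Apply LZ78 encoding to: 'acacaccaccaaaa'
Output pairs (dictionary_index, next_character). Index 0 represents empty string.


LZ78 encoding steps:
Dictionary: {0: ''}
Step 1: w='' (idx 0), next='a' -> output (0, 'a'), add 'a' as idx 1
Step 2: w='' (idx 0), next='c' -> output (0, 'c'), add 'c' as idx 2
Step 3: w='a' (idx 1), next='c' -> output (1, 'c'), add 'ac' as idx 3
Step 4: w='ac' (idx 3), next='c' -> output (3, 'c'), add 'acc' as idx 4
Step 5: w='acc' (idx 4), next='a' -> output (4, 'a'), add 'acca' as idx 5
Step 6: w='a' (idx 1), next='a' -> output (1, 'a'), add 'aa' as idx 6
Step 7: w='a' (idx 1), end of input -> output (1, '')


Encoded: [(0, 'a'), (0, 'c'), (1, 'c'), (3, 'c'), (4, 'a'), (1, 'a'), (1, '')]


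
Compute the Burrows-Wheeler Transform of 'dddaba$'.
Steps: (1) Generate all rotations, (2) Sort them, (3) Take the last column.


Rotations (sorted):
  0: $dddaba -> last char: a
  1: a$dddab -> last char: b
  2: aba$ddd -> last char: d
  3: ba$ddda -> last char: a
  4: daba$dd -> last char: d
  5: ddaba$d -> last char: d
  6: dddaba$ -> last char: $


BWT = abdadd$


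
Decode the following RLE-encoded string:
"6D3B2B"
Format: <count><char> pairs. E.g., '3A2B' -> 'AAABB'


Expanding each <count><char> pair:
  6D -> 'DDDDDD'
  3B -> 'BBB'
  2B -> 'BB'

Decoded = DDDDDDBBBBB


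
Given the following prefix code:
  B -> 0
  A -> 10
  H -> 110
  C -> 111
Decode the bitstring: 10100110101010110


Decoding step by step:
Bits 10 -> A
Bits 10 -> A
Bits 0 -> B
Bits 110 -> H
Bits 10 -> A
Bits 10 -> A
Bits 10 -> A
Bits 110 -> H


Decoded message: AABHAAAH


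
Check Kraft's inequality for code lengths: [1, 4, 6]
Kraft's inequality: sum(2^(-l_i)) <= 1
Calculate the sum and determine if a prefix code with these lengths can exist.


Sum = 2^(-1) + 2^(-4) + 2^(-6)
    = 0.5 + 0.0625 + 0.015625
    = 37/64 = 0.578125
Since 0.578125 <= 1, Kraft's inequality IS satisfied.
A prefix code with these lengths CAN exist.

Kraft sum = 0.578125. Satisfied.


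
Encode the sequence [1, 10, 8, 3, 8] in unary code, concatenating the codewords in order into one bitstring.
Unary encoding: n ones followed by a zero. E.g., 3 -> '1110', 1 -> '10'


Encode each number as n ones followed by a terminating 0:
  1 -> 10 (2 bits)
  10 -> 11111111110 (11 bits)
  8 -> 111111110 (9 bits)
  3 -> 1110 (4 bits)
  8 -> 111111110 (9 bits)
Total length = 2 + 11 + 9 + 4 + 9 = 35 bits.

Unary([1, 10, 8, 3, 8]) = 10111111111101111111101110111111110 (35 bits)


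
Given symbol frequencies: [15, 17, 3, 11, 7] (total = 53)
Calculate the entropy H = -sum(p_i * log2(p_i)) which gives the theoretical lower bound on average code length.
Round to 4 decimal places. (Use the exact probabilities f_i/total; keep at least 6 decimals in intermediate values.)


Per-symbol terms -p_i * log2(p_i) with p_i = f_i/53:
  p = 15/53 = 0.283019: log2(p) = -1.821030, -p*log2(p) = 0.515386
  p = 17/53 = 0.320755: log2(p) = -1.640458, -p*log2(p) = 0.526185
  p = 3/53 = 0.056604: log2(p) = -4.142958, -p*log2(p) = 0.234507
  p = 11/53 = 0.207547: log2(p) = -2.268489, -p*log2(p) = 0.470818
  p = 7/53 = 0.132075: log2(p) = -2.920566, -p*log2(p) = 0.385735
H = 0.515386 + 0.526185 + 0.234507 + 0.470818 + 0.385735 = 2.132631

H = 2.1326 bits/symbol


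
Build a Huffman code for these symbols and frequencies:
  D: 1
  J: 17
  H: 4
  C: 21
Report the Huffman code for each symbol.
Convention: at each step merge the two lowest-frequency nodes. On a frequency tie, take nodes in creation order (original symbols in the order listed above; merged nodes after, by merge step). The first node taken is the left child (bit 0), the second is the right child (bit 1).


Huffman tree construction:
Step 1: Merge D(1) + H(4) = 5
Step 2: Merge (D+H)(5) + J(17) = 22
Step 3: Merge C(21) + ((D+H)+J)(22) = 43
Read each symbol's code off the tree from the root (left child = 0, right child = 1).

Codes:
  D: 100 (length 3)
  J: 11 (length 2)
  H: 101 (length 3)
  C: 0 (length 1)
Average code length: 70/43 = 1.6279 bits/symbol


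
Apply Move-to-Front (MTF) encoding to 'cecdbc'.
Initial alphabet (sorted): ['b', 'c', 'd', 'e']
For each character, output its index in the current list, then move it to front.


MTF encoding:
'c': index 1 in ['b', 'c', 'd', 'e'] -> ['c', 'b', 'd', 'e']
'e': index 3 in ['c', 'b', 'd', 'e'] -> ['e', 'c', 'b', 'd']
'c': index 1 in ['e', 'c', 'b', 'd'] -> ['c', 'e', 'b', 'd']
'd': index 3 in ['c', 'e', 'b', 'd'] -> ['d', 'c', 'e', 'b']
'b': index 3 in ['d', 'c', 'e', 'b'] -> ['b', 'd', 'c', 'e']
'c': index 2 in ['b', 'd', 'c', 'e'] -> ['c', 'b', 'd', 'e']


Output: [1, 3, 1, 3, 3, 2]


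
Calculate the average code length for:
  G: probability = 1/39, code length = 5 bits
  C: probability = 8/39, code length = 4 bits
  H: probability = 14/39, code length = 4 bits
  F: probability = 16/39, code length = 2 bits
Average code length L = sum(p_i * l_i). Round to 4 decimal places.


Weighted contributions p_i * l_i:
  G: (1/39) * 5 = 5/39
  C: (8/39) * 4 = 32/39
  H: (14/39) * 4 = 56/39
  F: (16/39) * 2 = 32/39
Sum = (5 + 32 + 56 + 32)/39 = 125/39

L = 125/39 = 3.2051 bits/symbol


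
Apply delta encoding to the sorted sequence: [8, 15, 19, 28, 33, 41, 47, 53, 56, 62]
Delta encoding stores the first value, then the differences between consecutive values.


First value: 8
Deltas:
  15 - 8 = 7
  19 - 15 = 4
  28 - 19 = 9
  33 - 28 = 5
  41 - 33 = 8
  47 - 41 = 6
  53 - 47 = 6
  56 - 53 = 3
  62 - 56 = 6


Delta encoded: [8, 7, 4, 9, 5, 8, 6, 6, 3, 6]


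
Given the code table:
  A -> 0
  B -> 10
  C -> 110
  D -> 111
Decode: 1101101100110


Decoding:
110 -> C
110 -> C
110 -> C
0 -> A
110 -> C


Result: CCCAC


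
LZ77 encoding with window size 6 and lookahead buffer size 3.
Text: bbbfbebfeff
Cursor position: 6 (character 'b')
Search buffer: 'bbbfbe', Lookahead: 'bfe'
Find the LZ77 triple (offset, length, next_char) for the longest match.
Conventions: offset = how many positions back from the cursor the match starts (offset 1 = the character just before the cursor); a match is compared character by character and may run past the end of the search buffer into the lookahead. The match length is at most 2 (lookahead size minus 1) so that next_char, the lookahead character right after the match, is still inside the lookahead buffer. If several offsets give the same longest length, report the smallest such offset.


Try each offset into the search buffer:
  offset=1 (pos 5, char 'e'): match length 0
  offset=2 (pos 4, char 'b'): match length 1
  offset=3 (pos 3, char 'f'): match length 0
  offset=4 (pos 2, char 'b'): match length 2
  offset=5 (pos 1, char 'b'): match length 1
  offset=6 (pos 0, char 'b'): match length 1
Longest match has length 2 at offset 4.
next_char = character at position 6 + 2 = 8 -> 'e'

Best match: offset=4, length=2 (matching 'bf' starting at position 2)
LZ77 triple: (4, 2, 'e')


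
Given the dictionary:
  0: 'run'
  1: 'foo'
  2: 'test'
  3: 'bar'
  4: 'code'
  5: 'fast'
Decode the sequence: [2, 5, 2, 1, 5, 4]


Look up each index in the dictionary:
  2 -> 'test'
  5 -> 'fast'
  2 -> 'test'
  1 -> 'foo'
  5 -> 'fast'
  4 -> 'code'

Decoded: "test fast test foo fast code"


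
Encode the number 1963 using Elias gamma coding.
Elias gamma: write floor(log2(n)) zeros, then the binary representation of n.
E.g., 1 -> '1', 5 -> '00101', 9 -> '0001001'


num_bits = floor(log2(1963)) + 1 = 11
leading_zeros = num_bits - 1 = 10
binary(1963) = 11110101011

Elias gamma(1963) = '0000000000' + '11110101011' = 000000000011110101011 (21 bits)


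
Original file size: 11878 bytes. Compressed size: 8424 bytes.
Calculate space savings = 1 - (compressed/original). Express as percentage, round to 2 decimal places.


ratio = compressed/original = 8424/11878 = 0.70921
savings = 1 - ratio = 1 - 0.70921 = 0.29079
as a percentage: 0.29079 * 100 = 29.08%

Space savings = 1 - 8424/11878 = 29.08%


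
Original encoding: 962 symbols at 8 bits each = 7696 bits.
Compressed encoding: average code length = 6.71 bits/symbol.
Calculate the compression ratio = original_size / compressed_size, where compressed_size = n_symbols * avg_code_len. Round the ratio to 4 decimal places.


original_size = n_symbols * orig_bits = 962 * 8 = 7696 bits
compressed_size = n_symbols * avg_code_len = 962 * 6.71 = 6455.02 bits
ratio = original_size / compressed_size = 7696 / 6455.02 = 1.1923

Compression ratio = 1.1923


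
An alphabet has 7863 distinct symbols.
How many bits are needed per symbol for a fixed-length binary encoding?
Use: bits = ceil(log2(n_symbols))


log2(7863) = 12.9409
Bracket: 2^12 = 4096 < 7863 <= 2^13 = 8192
So ceil(log2(7863)) = 13

bits = ceil(log2(7863)) = ceil(12.9409) = 13 bits


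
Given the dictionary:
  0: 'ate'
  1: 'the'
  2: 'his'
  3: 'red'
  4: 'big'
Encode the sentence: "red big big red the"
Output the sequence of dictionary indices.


Look up each word in the dictionary:
  'red' -> 3
  'big' -> 4
  'big' -> 4
  'red' -> 3
  'the' -> 1

Encoded: [3, 4, 4, 3, 1]


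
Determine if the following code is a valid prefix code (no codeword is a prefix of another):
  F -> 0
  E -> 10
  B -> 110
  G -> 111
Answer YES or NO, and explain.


Checking each pair (does one codeword prefix another?):
  F='0' vs E='10': no prefix
  F='0' vs B='110': no prefix
  F='0' vs G='111': no prefix
  E='10' vs F='0': no prefix
  E='10' vs B='110': no prefix
  E='10' vs G='111': no prefix
  B='110' vs F='0': no prefix
  B='110' vs E='10': no prefix
  B='110' vs G='111': no prefix
  G='111' vs F='0': no prefix
  G='111' vs E='10': no prefix
  G='111' vs B='110': no prefix
No violation found over all pairs.

YES -- this is a valid prefix code. No codeword is a prefix of any other codeword.


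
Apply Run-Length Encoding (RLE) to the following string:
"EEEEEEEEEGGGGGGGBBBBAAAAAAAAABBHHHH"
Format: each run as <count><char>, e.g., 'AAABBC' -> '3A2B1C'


Scanning runs left to right:
  i=0: run of 'E' x 9 -> '9E'
  i=9: run of 'G' x 7 -> '7G'
  i=16: run of 'B' x 4 -> '4B'
  i=20: run of 'A' x 9 -> '9A'
  i=29: run of 'B' x 2 -> '2B'
  i=31: run of 'H' x 4 -> '4H'

RLE = 9E7G4B9A2B4H


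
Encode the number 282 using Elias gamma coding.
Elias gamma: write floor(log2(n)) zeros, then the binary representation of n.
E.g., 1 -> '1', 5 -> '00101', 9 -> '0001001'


num_bits = floor(log2(282)) + 1 = 9
leading_zeros = num_bits - 1 = 8
binary(282) = 100011010

Elias gamma(282) = '00000000' + '100011010' = 00000000100011010 (17 bits)


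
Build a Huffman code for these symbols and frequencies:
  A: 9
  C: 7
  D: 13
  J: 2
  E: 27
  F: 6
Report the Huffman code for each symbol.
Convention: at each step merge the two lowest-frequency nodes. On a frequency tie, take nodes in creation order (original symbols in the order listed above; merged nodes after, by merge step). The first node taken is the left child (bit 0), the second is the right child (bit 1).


Huffman tree construction:
Step 1: Merge J(2) + F(6) = 8
Step 2: Merge C(7) + (J+F)(8) = 15
Step 3: Merge A(9) + D(13) = 22
Step 4: Merge (C+(J+F))(15) + (A+D)(22) = 37
Step 5: Merge E(27) + ((C+(J+F))+(A+D))(37) = 64
Read each symbol's code off the tree from the root (left child = 0, right child = 1).

Codes:
  A: 110 (length 3)
  C: 100 (length 3)
  D: 111 (length 3)
  J: 1010 (length 4)
  E: 0 (length 1)
  F: 1011 (length 4)
Average code length: 146/64 = 2.2813 bits/symbol
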